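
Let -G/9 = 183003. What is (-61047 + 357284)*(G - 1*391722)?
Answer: -603952887513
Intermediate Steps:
G = -1647027 (G = -9*183003 = -1647027)
(-61047 + 357284)*(G - 1*391722) = (-61047 + 357284)*(-1647027 - 1*391722) = 296237*(-1647027 - 391722) = 296237*(-2038749) = -603952887513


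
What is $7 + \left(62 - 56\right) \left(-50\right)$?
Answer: $-293$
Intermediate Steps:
$7 + \left(62 - 56\right) \left(-50\right) = 7 + 6 \left(-50\right) = 7 - 300 = -293$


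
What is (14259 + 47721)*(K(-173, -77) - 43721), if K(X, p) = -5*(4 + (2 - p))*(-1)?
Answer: -2684105880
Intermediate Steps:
K(X, p) = 30 - 5*p (K(X, p) = -5*(6 - p)*(-1) = (-30 + 5*p)*(-1) = 30 - 5*p)
(14259 + 47721)*(K(-173, -77) - 43721) = (14259 + 47721)*((30 - 5*(-77)) - 43721) = 61980*((30 + 385) - 43721) = 61980*(415 - 43721) = 61980*(-43306) = -2684105880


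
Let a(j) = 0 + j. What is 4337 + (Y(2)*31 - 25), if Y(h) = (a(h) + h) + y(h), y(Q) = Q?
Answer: 4498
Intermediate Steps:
a(j) = j
Y(h) = 3*h (Y(h) = (h + h) + h = 2*h + h = 3*h)
4337 + (Y(2)*31 - 25) = 4337 + ((3*2)*31 - 25) = 4337 + (6*31 - 25) = 4337 + (186 - 25) = 4337 + 161 = 4498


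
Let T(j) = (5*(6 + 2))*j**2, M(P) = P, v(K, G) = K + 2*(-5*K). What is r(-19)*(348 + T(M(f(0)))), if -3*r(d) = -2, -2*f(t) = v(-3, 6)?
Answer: 5092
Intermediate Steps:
v(K, G) = -9*K (v(K, G) = K - 10*K = -9*K)
f(t) = -27/2 (f(t) = -(-9)*(-3)/2 = -1/2*27 = -27/2)
r(d) = 2/3 (r(d) = -1/3*(-2) = 2/3)
T(j) = 40*j**2 (T(j) = (5*8)*j**2 = 40*j**2)
r(-19)*(348 + T(M(f(0)))) = 2*(348 + 40*(-27/2)**2)/3 = 2*(348 + 40*(729/4))/3 = 2*(348 + 7290)/3 = (2/3)*7638 = 5092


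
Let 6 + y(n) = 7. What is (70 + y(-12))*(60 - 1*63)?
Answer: -213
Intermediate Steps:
y(n) = 1 (y(n) = -6 + 7 = 1)
(70 + y(-12))*(60 - 1*63) = (70 + 1)*(60 - 1*63) = 71*(60 - 63) = 71*(-3) = -213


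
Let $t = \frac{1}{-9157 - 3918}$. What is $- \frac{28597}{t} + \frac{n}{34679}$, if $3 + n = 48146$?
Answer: $\frac{12966678419368}{34679} \approx 3.7391 \cdot 10^{8}$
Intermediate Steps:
$n = 48143$ ($n = -3 + 48146 = 48143$)
$t = - \frac{1}{13075}$ ($t = \frac{1}{-13075} = - \frac{1}{13075} \approx -7.6482 \cdot 10^{-5}$)
$- \frac{28597}{t} + \frac{n}{34679} = - \frac{28597}{- \frac{1}{13075}} + \frac{48143}{34679} = \left(-28597\right) \left(-13075\right) + 48143 \cdot \frac{1}{34679} = 373905775 + \frac{48143}{34679} = \frac{12966678419368}{34679}$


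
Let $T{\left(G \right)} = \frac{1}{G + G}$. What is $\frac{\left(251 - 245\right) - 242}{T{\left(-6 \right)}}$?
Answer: $2832$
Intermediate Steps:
$T{\left(G \right)} = \frac{1}{2 G}$
$\frac{\left(251 - 245\right) - 242}{T{\left(-6 \right)}} = \frac{\left(251 - 245\right) - 242}{\frac{1}{2} \frac{1}{-6}} = \frac{6 - 242}{\frac{1}{2} \left(- \frac{1}{6}\right)} = - \frac{236}{- \frac{1}{12}} = \left(-236\right) \left(-12\right) = 2832$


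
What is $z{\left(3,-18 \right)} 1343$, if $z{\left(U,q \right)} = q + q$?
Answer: $-48348$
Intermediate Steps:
$z{\left(U,q \right)} = 2 q$
$z{\left(3,-18 \right)} 1343 = 2 \left(-18\right) 1343 = \left(-36\right) 1343 = -48348$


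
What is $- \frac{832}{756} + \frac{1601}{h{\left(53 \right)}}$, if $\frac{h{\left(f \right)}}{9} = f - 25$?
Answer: $\frac{3971}{756} \approx 5.2526$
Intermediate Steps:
$h{\left(f \right)} = -225 + 9 f$ ($h{\left(f \right)} = 9 \left(f - 25\right) = 9 \left(-25 + f\right) = -225 + 9 f$)
$- \frac{832}{756} + \frac{1601}{h{\left(53 \right)}} = - \frac{832}{756} + \frac{1601}{-225 + 9 \cdot 53} = \left(-832\right) \frac{1}{756} + \frac{1601}{-225 + 477} = - \frac{208}{189} + \frac{1601}{252} = \frac{3971}{756}$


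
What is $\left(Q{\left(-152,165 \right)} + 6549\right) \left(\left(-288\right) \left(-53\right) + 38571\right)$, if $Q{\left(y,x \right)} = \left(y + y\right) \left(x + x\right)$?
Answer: $-5048161785$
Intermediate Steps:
$Q{\left(y,x \right)} = 4 x y$ ($Q{\left(y,x \right)} = 2 y 2 x = 4 x y$)
$\left(Q{\left(-152,165 \right)} + 6549\right) \left(\left(-288\right) \left(-53\right) + 38571\right) = \left(4 \cdot 165 \left(-152\right) + 6549\right) \left(\left(-288\right) \left(-53\right) + 38571\right) = \left(-100320 + 6549\right) \left(15264 + 38571\right) = \left(-93771\right) 53835 = -5048161785$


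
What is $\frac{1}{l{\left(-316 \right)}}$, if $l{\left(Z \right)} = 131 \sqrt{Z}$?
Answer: $- \frac{i \sqrt{79}}{20698} \approx - 0.00042942 i$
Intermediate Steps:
$\frac{1}{l{\left(-316 \right)}} = \frac{1}{131 \sqrt{-316}} = \frac{1}{131 \cdot 2 i \sqrt{79}} = \frac{1}{262 i \sqrt{79}} = - \frac{i \sqrt{79}}{20698}$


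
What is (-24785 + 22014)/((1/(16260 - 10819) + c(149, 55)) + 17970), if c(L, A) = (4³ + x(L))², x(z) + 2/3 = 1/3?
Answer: -7981947/63439180 ≈ -0.12582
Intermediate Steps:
x(z) = -⅓ (x(z) = -⅔ + 1/3 = -⅔ + ⅓ = -⅓)
c(L, A) = 36481/9 (c(L, A) = (4³ - ⅓)² = (64 - ⅓)² = (191/3)² = 36481/9)
(-24785 + 22014)/((1/(16260 - 10819) + c(149, 55)) + 17970) = (-24785 + 22014)/((1/(16260 - 10819) + 36481/9) + 17970) = -2771/((1/5441 + 36481/9) + 17970) = -2771/(198493130/48969 + 17970) = -2771/1078466060/48969 = -2771*48969/1078466060 = -7981947/63439180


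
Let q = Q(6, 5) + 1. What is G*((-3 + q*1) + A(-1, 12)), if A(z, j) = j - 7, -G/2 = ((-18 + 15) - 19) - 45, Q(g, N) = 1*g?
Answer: 1206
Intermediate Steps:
Q(g, N) = g
q = 7 (q = 6 + 1 = 7)
G = 134 (G = -2*(((-18 + 15) - 19) - 45) = -2*((-3 - 19) - 45) = -2*(-22 - 45) = -2*(-67) = 134)
A(z, j) = -7 + j
G*((-3 + q*1) + A(-1, 12)) = 134*((-3 + 7*1) + (-7 + 12)) = 134*((-3 + 7) + 5) = 134*(4 + 5) = 134*9 = 1206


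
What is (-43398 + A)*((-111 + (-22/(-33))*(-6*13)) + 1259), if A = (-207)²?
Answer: -601704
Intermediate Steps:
A = 42849
(-43398 + A)*((-111 + (-22/(-33))*(-6*13)) + 1259) = (-43398 + 42849)*((-111 + (-22/(-33))*(-6*13)) + 1259) = -549*((-111 - 22*(-1/33)*(-78)) + 1259) = -549*((-111 + (⅔)*(-78)) + 1259) = -549*((-111 - 52) + 1259) = -549*(-163 + 1259) = -549*1096 = -601704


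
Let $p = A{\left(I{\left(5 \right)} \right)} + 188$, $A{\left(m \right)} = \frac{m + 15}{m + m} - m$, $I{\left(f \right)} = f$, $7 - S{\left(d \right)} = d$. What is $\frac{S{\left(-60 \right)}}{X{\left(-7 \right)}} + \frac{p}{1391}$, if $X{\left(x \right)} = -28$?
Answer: $- \frac{88017}{38948} \approx -2.2599$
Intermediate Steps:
$S{\left(d \right)} = 7 - d$
$A{\left(m \right)} = - m + \frac{15 + m}{2 m}$ ($A{\left(m \right)} = \frac{15 + m}{2 m} - m = - m + \frac{15 + m}{2 m}$)
$p = 185$ ($p = \left(\frac{1}{2} - 5 + \frac{15}{2 \cdot 5}\right) + 188 = \left(\frac{1}{2} - 5 + \frac{15}{2} \cdot \frac{1}{5}\right) + 188 = \left(\frac{1}{2} - 5 + \frac{3}{2}\right) + 188 = -3 + 188 = 185$)
$\frac{S{\left(-60 \right)}}{X{\left(-7 \right)}} + \frac{p}{1391} = \frac{7 - -60}{-28} + \frac{185}{1391} = \left(7 + 60\right) \left(- \frac{1}{28}\right) + 185 \cdot \frac{1}{1391} = 67 \left(- \frac{1}{28}\right) + \frac{185}{1391} = - \frac{67}{28} + \frac{185}{1391} = - \frac{88017}{38948}$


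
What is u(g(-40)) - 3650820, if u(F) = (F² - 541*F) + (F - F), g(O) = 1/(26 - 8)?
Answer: -1182875417/324 ≈ -3.6508e+6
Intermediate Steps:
g(O) = 1/18
u(F) = F² - 541*F (u(F) = (F² - 541*F) + 0 = F² - 541*F)
u(g(-40)) - 3650820 = (-541 + 1/18)/18 - 3650820 = (1/18)*(-9737/18) - 3650820 = -9737/324 - 3650820 = -1182875417/324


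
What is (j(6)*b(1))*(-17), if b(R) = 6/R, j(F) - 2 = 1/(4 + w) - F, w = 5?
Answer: 1190/3 ≈ 396.67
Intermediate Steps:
j(F) = 19/9 - F (j(F) = 2 + (1/(4 + 5) - F) = 2 + (1/9 - F) = 2 + (⅑ - F) = 19/9 - F)
(j(6)*b(1))*(-17) = ((19/9 - 1*6)*(6/1))*(-17) = ((19/9 - 6)*(6*1))*(-17) = -35/9*6*(-17) = -70/3*(-17) = 1190/3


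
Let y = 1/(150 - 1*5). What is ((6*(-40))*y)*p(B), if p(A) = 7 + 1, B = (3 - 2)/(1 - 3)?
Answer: -384/29 ≈ -13.241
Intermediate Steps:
B = -1/2 (B = 1/(-2) = 1*(-1/2) = -1/2 ≈ -0.50000)
y = 1/145 (y = 1/(150 - 5) = 1/145 ≈ 0.0068966)
p(A) = 8
((6*(-40))*y)*p(B) = ((6*(-40))*(1/145))*8 = -240*1/145*8 = -48/29*8 = -384/29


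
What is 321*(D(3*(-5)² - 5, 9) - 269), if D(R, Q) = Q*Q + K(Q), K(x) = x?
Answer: -57459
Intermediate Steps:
D(R, Q) = Q + Q² (D(R, Q) = Q*Q + Q = Q² + Q = Q + Q²)
321*(D(3*(-5)² - 5, 9) - 269) = 321*(9*(1 + 9) - 269) = 321*(9*10 - 269) = 321*(90 - 269) = 321*(-179) = -57459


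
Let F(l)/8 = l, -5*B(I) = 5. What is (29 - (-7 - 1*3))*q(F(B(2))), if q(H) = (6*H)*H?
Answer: 14976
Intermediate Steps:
B(I) = -1 (B(I) = -⅕*5 = -1)
F(l) = 8*l
q(H) = 6*H²
(29 - (-7 - 1*3))*q(F(B(2))) = (29 - (-7 - 1*3))*(6*(8*(-1))²) = (29 - (-7 - 3))*(6*(-8)²) = (29 - 1*(-10))*(6*64) = (29 + 10)*384 = 39*384 = 14976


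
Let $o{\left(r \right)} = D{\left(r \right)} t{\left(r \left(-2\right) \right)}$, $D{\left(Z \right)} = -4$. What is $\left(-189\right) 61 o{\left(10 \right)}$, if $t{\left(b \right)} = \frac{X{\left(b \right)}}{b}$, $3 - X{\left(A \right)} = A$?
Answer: $- \frac{265167}{5} \approx -53033.0$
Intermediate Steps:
$X{\left(A \right)} = 3 - A$
$t{\left(b \right)} = \frac{3 - b}{b}$
$o{\left(r \right)} = \frac{2 \left(3 + 2 r\right)}{r}$ ($o{\left(r \right)} = - 4 \frac{3 - r \left(-2\right)}{r \left(-2\right)} = - 4 \frac{3 - - 2 r}{\left(-2\right) r} = - 4 - \frac{1}{2 r} \left(3 + 2 r\right) = - 4 \left(- \frac{3 + 2 r}{2 r}\right) = \frac{2 \left(3 + 2 r\right)}{r}$)
$\left(-189\right) 61 o{\left(10 \right)} = \left(-189\right) 61 \left(4 + \frac{6}{10}\right) = - 11529 \left(4 + 6 \cdot \frac{1}{10}\right) = - 11529 \left(4 + \frac{3}{5}\right) = \left(-11529\right) \frac{23}{5} = - \frac{265167}{5}$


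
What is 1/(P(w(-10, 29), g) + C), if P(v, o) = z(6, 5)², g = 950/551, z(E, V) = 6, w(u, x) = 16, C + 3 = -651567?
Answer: -1/651534 ≈ -1.5348e-6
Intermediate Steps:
C = -651570 (C = -3 - 651567 = -651570)
g = 50/29 (g = 950*(1/551) = 50/29 ≈ 1.7241)
P(v, o) = 36 (P(v, o) = 6² = 36)
1/(P(w(-10, 29), g) + C) = 1/(36 - 651570) = 1/(-651534) = -1/651534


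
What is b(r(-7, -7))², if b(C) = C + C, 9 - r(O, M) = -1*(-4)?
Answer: 100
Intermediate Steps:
r(O, M) = 5 (r(O, M) = 9 - (-1)*(-4) = 9 - 1*4 = 9 - 4 = 5)
b(C) = 2*C
b(r(-7, -7))² = (2*5)² = 10² = 100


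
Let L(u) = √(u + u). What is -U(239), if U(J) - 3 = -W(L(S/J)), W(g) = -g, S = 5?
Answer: -3 - √2390/239 ≈ -3.2046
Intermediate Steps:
L(u) = √2*√u (L(u) = √(2*u) = √2*√u)
U(J) = 3 + √10*√(1/J) (U(J) = 3 - (-1)*√2*√(5/J) = 3 - (-1)*√2*(√5*√(1/J)) = 3 - (-1)*√10*√(1/J) = 3 + √10*√(1/J))
-U(239) = -(3 + √10*√(1/239)) = -(3 + √10*(√239/239)) = -(3 + √2390/239) = -3 - √2390/239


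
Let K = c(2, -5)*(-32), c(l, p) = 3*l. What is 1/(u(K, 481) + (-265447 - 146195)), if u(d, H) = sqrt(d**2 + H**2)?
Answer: -411642/169448867939 - 5*sqrt(10729)/169448867939 ≈ -2.4324e-6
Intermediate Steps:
K = -192 (K = (3*2)*(-32) = 6*(-32) = -192)
u(d, H) = sqrt(H**2 + d**2)
1/(u(K, 481) + (-265447 - 146195)) = 1/(sqrt(481**2 + (-192)**2) + (-265447 - 146195)) = 1/(sqrt(231361 + 36864) - 411642) = 1/(sqrt(268225) - 411642) = 1/(5*sqrt(10729) - 411642) = 1/(-411642 + 5*sqrt(10729))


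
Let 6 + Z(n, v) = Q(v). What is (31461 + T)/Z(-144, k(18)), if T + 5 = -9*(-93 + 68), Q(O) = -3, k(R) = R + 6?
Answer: -31681/9 ≈ -3520.1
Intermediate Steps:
k(R) = 6 + R
Z(n, v) = -9 (Z(n, v) = -6 - 3 = -9)
T = 220 (T = -5 - 9*(-93 + 68) = -5 - 9*(-25) = -5 + 225 = 220)
(31461 + T)/Z(-144, k(18)) = (31461 + 220)/(-9) = 31681*(-1/9) = -31681/9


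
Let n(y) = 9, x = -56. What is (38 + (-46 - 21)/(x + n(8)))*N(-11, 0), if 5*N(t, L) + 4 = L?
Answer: -7412/235 ≈ -31.540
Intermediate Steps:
N(t, L) = -4/5 + L/5
(38 + (-46 - 21)/(x + n(8)))*N(-11, 0) = (38 + (-46 - 21)/(-56 + 9))*(-4/5 + (1/5)*0) = (38 - 67/(-47))*(-4/5 + 0) = (38 - 67*(-1/47))*(-4/5) = (38 + 67/47)*(-4/5) = (1853/47)*(-4/5) = -7412/235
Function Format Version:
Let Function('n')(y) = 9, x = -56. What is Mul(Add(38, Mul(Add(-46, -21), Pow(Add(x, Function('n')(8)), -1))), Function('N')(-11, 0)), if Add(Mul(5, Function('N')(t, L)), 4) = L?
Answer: Rational(-7412, 235) ≈ -31.540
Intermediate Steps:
Function('N')(t, L) = Add(Rational(-4, 5), Mul(Rational(1, 5), L))
Mul(Add(38, Mul(Add(-46, -21), Pow(Add(x, Function('n')(8)), -1))), Function('N')(-11, 0)) = Mul(Add(38, Mul(Add(-46, -21), Pow(Add(-56, 9), -1))), Add(Rational(-4, 5), Mul(Rational(1, 5), 0))) = Mul(Add(38, Mul(-67, Pow(-47, -1))), Add(Rational(-4, 5), 0)) = Mul(Add(38, Mul(-67, Rational(-1, 47))), Rational(-4, 5)) = Mul(Add(38, Rational(67, 47)), Rational(-4, 5)) = Mul(Rational(1853, 47), Rational(-4, 5)) = Rational(-7412, 235)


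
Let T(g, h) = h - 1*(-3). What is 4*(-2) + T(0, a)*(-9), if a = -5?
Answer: 10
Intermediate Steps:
T(g, h) = 3 + h (T(g, h) = h + 3 = 3 + h)
4*(-2) + T(0, a)*(-9) = 4*(-2) + (3 - 5)*(-9) = -8 - 2*(-9) = -8 + 18 = 10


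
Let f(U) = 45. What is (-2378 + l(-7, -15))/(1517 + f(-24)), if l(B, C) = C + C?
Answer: -1204/781 ≈ -1.5416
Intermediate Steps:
l(B, C) = 2*C
(-2378 + l(-7, -15))/(1517 + f(-24)) = (-2378 + 2*(-15))/(1517 + 45) = (-2378 - 30)/1562 = -2408*1/1562 = -1204/781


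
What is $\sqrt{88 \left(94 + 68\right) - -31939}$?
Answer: $\sqrt{46195} \approx 214.93$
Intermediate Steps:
$\sqrt{88 \left(94 + 68\right) - -31939} = \sqrt{88 \cdot 162 + 31939} = \sqrt{14256 + 31939} = \sqrt{46195}$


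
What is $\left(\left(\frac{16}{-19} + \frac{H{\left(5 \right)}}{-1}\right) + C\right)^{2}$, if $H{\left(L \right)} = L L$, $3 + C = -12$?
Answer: $\frac{602176}{361} \approx 1668.1$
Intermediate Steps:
$C = -15$ ($C = -3 - 12 = -15$)
$H{\left(L \right)} = L^{2}$
$\left(\left(\frac{16}{-19} + \frac{H{\left(5 \right)}}{-1}\right) + C\right)^{2} = \left(\left(\frac{16}{-19} + \frac{5^{2}}{-1}\right) - 15\right)^{2} = \left(\left(16 \left(- \frac{1}{19}\right) + 25 \left(-1\right)\right) - 15\right)^{2} = \left(\left(- \frac{16}{19} - 25\right) - 15\right)^{2} = \left(- \frac{491}{19} - 15\right)^{2} = \left(- \frac{776}{19}\right)^{2} = \frac{602176}{361}$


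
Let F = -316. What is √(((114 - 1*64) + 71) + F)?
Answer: I*√195 ≈ 13.964*I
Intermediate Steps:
√(((114 - 1*64) + 71) + F) = √(((114 - 1*64) + 71) - 316) = √(((114 - 64) + 71) - 316) = √((50 + 71) - 316) = √(121 - 316) = √(-195) = I*√195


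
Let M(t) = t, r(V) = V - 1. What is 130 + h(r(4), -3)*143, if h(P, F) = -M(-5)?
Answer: 845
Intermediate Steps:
r(V) = -1 + V
h(P, F) = 5 (h(P, F) = -1*(-5) = 5)
130 + h(r(4), -3)*143 = 130 + 5*143 = 130 + 715 = 845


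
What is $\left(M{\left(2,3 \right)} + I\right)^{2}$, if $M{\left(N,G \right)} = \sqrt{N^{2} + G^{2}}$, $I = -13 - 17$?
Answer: $\left(30 - \sqrt{13}\right)^{2} \approx 696.67$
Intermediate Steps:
$I = -30$ ($I = -13 - 17 = -30$)
$M{\left(N,G \right)} = \sqrt{G^{2} + N^{2}}$
$\left(M{\left(2,3 \right)} + I\right)^{2} = \left(\sqrt{3^{2} + 2^{2}} - 30\right)^{2} = \left(\sqrt{9 + 4} - 30\right)^{2} = \left(\sqrt{13} - 30\right)^{2} = \left(-30 + \sqrt{13}\right)^{2}$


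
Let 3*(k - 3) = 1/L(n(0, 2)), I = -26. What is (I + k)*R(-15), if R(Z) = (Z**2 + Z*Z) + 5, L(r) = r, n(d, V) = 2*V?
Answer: -125125/12 ≈ -10427.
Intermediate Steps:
R(Z) = 5 + 2*Z**2 (R(Z) = (Z**2 + Z**2) + 5 = 2*Z**2 + 5 = 5 + 2*Z**2)
k = 37/12 (k = 3 + 1/(3*((2*2))) = 3 + (1/3)/4 = 3 + (1/3)*(1/4) = 3 + 1/12 = 37/12 ≈ 3.0833)
(I + k)*R(-15) = (-26 + 37/12)*(5 + 2*(-15)**2) = -275*(5 + 2*225)/12 = -275*(5 + 450)/12 = -275/12*455 = -125125/12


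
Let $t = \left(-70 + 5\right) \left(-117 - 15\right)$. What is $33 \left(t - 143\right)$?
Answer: $278421$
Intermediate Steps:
$t = 8580$ ($t = \left(-65\right) \left(-132\right) = 8580$)
$33 \left(t - 143\right) = 33 \left(8580 - 143\right) = 33 \cdot 8437 = 278421$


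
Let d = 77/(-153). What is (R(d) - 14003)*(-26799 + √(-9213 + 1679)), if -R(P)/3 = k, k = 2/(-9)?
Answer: 375248531 - 42007*I*√7534/3 ≈ 3.7525e+8 - 1.2154e+6*I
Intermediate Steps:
d = -77/153 (d = 77*(-1/153) = -77/153 ≈ -0.50327)
k = -2/9 (k = -⅑*2 = -2/9 ≈ -0.22222)
R(P) = ⅔ (R(P) = -3*(-2/9) = ⅔)
(R(d) - 14003)*(-26799 + √(-9213 + 1679)) = (⅔ - 14003)*(-26799 + √(-9213 + 1679)) = -42007*(-26799 + √(-7534))/3 = -42007*(-26799 + I*√7534)/3 = 375248531 - 42007*I*√7534/3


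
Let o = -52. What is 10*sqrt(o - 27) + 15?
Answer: 15 + 10*I*sqrt(79) ≈ 15.0 + 88.882*I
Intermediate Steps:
10*sqrt(o - 27) + 15 = 10*sqrt(-52 - 27) + 15 = 10*sqrt(-79) + 15 = 10*(I*sqrt(79)) + 15 = 10*I*sqrt(79) + 15 = 15 + 10*I*sqrt(79)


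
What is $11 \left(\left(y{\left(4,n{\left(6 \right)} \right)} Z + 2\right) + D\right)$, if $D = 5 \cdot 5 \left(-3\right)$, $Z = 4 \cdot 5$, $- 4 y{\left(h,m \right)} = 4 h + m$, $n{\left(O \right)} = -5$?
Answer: $-1408$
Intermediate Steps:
$y{\left(h,m \right)} = - h - \frac{m}{4}$ ($y{\left(h,m \right)} = - \frac{4 h + m}{4} = - \frac{m + 4 h}{4} = - h - \frac{m}{4}$)
$Z = 20$
$D = -75$ ($D = 25 \left(-3\right) = -75$)
$11 \left(\left(y{\left(4,n{\left(6 \right)} \right)} Z + 2\right) + D\right) = 11 \left(\left(\left(\left(-1\right) 4 - - \frac{5}{4}\right) 20 + 2\right) - 75\right) = 11 \left(\left(\left(-4 + \frac{5}{4}\right) 20 + 2\right) - 75\right) = 11 \left(\left(\left(- \frac{11}{4}\right) 20 + 2\right) - 75\right) = 11 \left(\left(-55 + 2\right) - 75\right) = 11 \left(-53 - 75\right) = 11 \left(-128\right) = -1408$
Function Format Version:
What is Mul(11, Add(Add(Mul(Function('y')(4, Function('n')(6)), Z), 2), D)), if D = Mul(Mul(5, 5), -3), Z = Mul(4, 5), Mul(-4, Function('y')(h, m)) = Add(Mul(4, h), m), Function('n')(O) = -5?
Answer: -1408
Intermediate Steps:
Function('y')(h, m) = Add(Mul(-1, h), Mul(Rational(-1, 4), m)) (Function('y')(h, m) = Mul(Rational(-1, 4), Add(Mul(4, h), m)) = Mul(Rational(-1, 4), Add(m, Mul(4, h))) = Add(Mul(-1, h), Mul(Rational(-1, 4), m)))
Z = 20
D = -75 (D = Mul(25, -3) = -75)
Mul(11, Add(Add(Mul(Function('y')(4, Function('n')(6)), Z), 2), D)) = Mul(11, Add(Add(Mul(Add(Mul(-1, 4), Mul(Rational(-1, 4), -5)), 20), 2), -75)) = Mul(11, Add(Add(Mul(Add(-4, Rational(5, 4)), 20), 2), -75)) = Mul(11, Add(Add(Mul(Rational(-11, 4), 20), 2), -75)) = Mul(11, Add(Add(-55, 2), -75)) = Mul(11, Add(-53, -75)) = Mul(11, -128) = -1408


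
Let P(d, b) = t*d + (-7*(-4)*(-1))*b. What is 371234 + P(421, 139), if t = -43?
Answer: 349239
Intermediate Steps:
P(d, b) = -43*d - 28*b (P(d, b) = -43*d + (-7*(-4)*(-1))*b = -43*d + (28*(-1))*b = -43*d - 28*b)
371234 + P(421, 139) = 371234 + (-43*421 - 28*139) = 371234 + (-18103 - 3892) = 371234 - 21995 = 349239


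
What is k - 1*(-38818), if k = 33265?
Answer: 72083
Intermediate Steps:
k - 1*(-38818) = 33265 - 1*(-38818) = 33265 + 38818 = 72083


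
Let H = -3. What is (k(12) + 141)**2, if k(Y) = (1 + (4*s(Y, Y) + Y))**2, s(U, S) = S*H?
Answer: 299359204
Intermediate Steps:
s(U, S) = -3*S (s(U, S) = S*(-3) = -3*S)
k(Y) = (1 - 11*Y)**2 (k(Y) = (1 + (4*(-3*Y) + Y))**2 = (1 + (-12*Y + Y))**2 = (1 - 11*Y)**2)
(k(12) + 141)**2 = ((1 - 11*12)**2 + 141)**2 = ((1 - 132)**2 + 141)**2 = ((-131)**2 + 141)**2 = (17161 + 141)**2 = 17302**2 = 299359204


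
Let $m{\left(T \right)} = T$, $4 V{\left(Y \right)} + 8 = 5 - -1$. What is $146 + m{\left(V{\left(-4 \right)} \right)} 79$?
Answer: $\frac{213}{2} \approx 106.5$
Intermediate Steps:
$V{\left(Y \right)} = - \frac{1}{2}$ ($V{\left(Y \right)} = -2 + \frac{5 - -1}{4} = -2 + \frac{5 + 1}{4} = -2 + \frac{1}{4} \cdot 6 = -2 + \frac{3}{2} = - \frac{1}{2}$)
$146 + m{\left(V{\left(-4 \right)} \right)} 79 = 146 - \frac{79}{2} = \frac{213}{2}$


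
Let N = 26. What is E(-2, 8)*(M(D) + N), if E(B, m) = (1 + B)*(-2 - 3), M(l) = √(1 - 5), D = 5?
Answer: 130 + 10*I ≈ 130.0 + 10.0*I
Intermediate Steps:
M(l) = 2*I (M(l) = √(-4) = 2*I)
E(B, m) = -5 - 5*B (E(B, m) = (1 + B)*(-5) = -5 - 5*B)
E(-2, 8)*(M(D) + N) = (-5 - 5*(-2))*(2*I + 26) = (-5 + 10)*(26 + 2*I) = 5*(26 + 2*I) = 130 + 10*I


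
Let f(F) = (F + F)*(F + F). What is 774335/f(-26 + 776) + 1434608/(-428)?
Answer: -161376829231/48150000 ≈ -3351.5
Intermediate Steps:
f(F) = 4*F² (f(F) = (2*F)*(2*F) = 4*F²)
774335/f(-26 + 776) + 1434608/(-428) = 774335/((4*(-26 + 776)²)) + 1434608/(-428) = 774335/((4*750²)) + 1434608*(-1/428) = 774335/((4*562500)) - 358652/107 = 774335/2250000 - 358652/107 = 774335*(1/2250000) - 358652/107 = 154867/450000 - 358652/107 = -161376829231/48150000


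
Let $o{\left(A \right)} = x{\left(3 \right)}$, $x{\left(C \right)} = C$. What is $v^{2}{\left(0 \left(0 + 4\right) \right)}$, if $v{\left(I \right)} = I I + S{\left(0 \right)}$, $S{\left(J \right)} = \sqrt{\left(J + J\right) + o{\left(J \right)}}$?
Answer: $3$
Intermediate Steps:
$o{\left(A \right)} = 3$
$S{\left(J \right)} = \sqrt{3 + 2 J}$ ($S{\left(J \right)} = \sqrt{\left(J + J\right) + 3} = \sqrt{2 J + 3} = \sqrt{3 + 2 J}$)
$v{\left(I \right)} = \sqrt{3} + I^{2}$ ($v{\left(I \right)} = I I + \sqrt{3 + 2 \cdot 0} = I^{2} + \sqrt{3 + 0} = I^{2} + \sqrt{3} = \sqrt{3} + I^{2}$)
$v^{2}{\left(0 \left(0 + 4\right) \right)} = \left(\sqrt{3} + \left(0 \left(0 + 4\right)\right)^{2}\right)^{2} = \left(\sqrt{3} + \left(0 \cdot 4\right)^{2}\right)^{2} = \left(\sqrt{3} + 0^{2}\right)^{2} = \left(\sqrt{3} + 0\right)^{2} = \left(\sqrt{3}\right)^{2} = 3$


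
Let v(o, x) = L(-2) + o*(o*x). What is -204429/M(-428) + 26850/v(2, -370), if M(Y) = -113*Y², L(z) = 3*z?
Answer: -277742816853/15379945456 ≈ -18.059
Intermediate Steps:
v(o, x) = -6 + x*o² (v(o, x) = 3*(-2) + o*(o*x) = -6 + x*o²)
-204429/M(-428) + 26850/v(2, -370) = -204429/((-113*(-428)²)) + 26850/(-6 - 370*2²) = -204429/((-113*183184)) + 26850/(-6 - 370*4) = -204429/(-20699792) + 26850/(-6 - 1480) = -204429*(-1/20699792) + 26850/(-1486) = 204429/20699792 + 26850*(-1/1486) = 204429/20699792 - 13425/743 = -277742816853/15379945456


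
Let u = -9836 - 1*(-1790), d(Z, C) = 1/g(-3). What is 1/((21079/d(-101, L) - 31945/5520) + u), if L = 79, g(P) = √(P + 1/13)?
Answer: -127577410896/21606106932620005 - 25691422464*I*√494/21606106932620005 ≈ -5.9047e-6 - 2.6429e-5*I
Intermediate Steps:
g(P) = √(1/13 + P) (g(P) = √(P + 1/13) = √(1/13 + P))
d(Z, C) = -I*√494/38 (d(Z, C) = 1/(√(13 + 169*(-3))/13) = 1/(√(13 - 507)/13) = 1/(√(-494)/13) = 1/((I*√494)/13) = 1/(I*√494/13) = -I*√494/38)
u = -8046 (u = -9836 + 1790 = -8046)
1/((21079/d(-101, L) - 31945/5520) + u) = 1/((21079/((-I*√494/38)) - 31945/5520) - 8046) = 1/((21079*(I*√494/13) - 31945*1/5520) - 8046) = 1/((21079*I*√494/13 - 6389/1104) - 8046) = 1/((-6389/1104 + 21079*I*√494/13) - 8046) = 1/(-8889173/1104 + 21079*I*√494/13)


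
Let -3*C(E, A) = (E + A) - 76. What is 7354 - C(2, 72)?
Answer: 22060/3 ≈ 7353.3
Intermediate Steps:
C(E, A) = 76/3 - A/3 - E/3 (C(E, A) = -((E + A) - 76)/3 = -((A + E) - 76)/3 = -(-76 + A + E)/3 = 76/3 - A/3 - E/3)
7354 - C(2, 72) = 7354 - (76/3 - 1/3*72 - 1/3*2) = 7354 - (76/3 - 24 - 2/3) = 7354 - 1*2/3 = 7354 - 2/3 = 22060/3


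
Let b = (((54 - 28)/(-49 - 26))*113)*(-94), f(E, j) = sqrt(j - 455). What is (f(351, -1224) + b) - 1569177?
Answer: -117412103/75 + I*sqrt(1679) ≈ -1.5655e+6 + 40.976*I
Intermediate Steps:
f(E, j) = sqrt(-455 + j)
b = 276172/75 (b = ((26/(-75))*113)*(-94) = ((26*(-1/75))*113)*(-94) = -26/75*113*(-94) = -2938/75*(-94) = 276172/75 ≈ 3682.3)
(f(351, -1224) + b) - 1569177 = (sqrt(-455 - 1224) + 276172/75) - 1569177 = (sqrt(-1679) + 276172/75) - 1569177 = (I*sqrt(1679) + 276172/75) - 1569177 = (276172/75 + I*sqrt(1679)) - 1569177 = -117412103/75 + I*sqrt(1679)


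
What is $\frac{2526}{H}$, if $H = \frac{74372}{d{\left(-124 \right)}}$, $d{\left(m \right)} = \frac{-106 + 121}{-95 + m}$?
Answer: $- \frac{6315}{2714578} \approx -0.0023263$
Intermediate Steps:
$d{\left(m \right)} = \frac{15}{-95 + m}$
$H = - \frac{5429156}{5}$ ($H = \frac{74372}{15 \frac{1}{-95 - 124}} = \frac{74372}{15 \frac{1}{-219}} = \frac{74372}{15 \left(- \frac{1}{219}\right)} = \frac{74372}{- \frac{5}{73}} = 74372 \left(- \frac{73}{5}\right) = - \frac{5429156}{5} \approx -1.0858 \cdot 10^{6}$)
$\frac{2526}{H} = \frac{2526}{- \frac{5429156}{5}} = 2526 \left(- \frac{5}{5429156}\right) = - \frac{6315}{2714578}$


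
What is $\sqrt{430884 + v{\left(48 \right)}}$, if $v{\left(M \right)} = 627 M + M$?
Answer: $2 \sqrt{115257} \approx 678.99$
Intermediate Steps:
$v{\left(M \right)} = 628 M$
$\sqrt{430884 + v{\left(48 \right)}} = \sqrt{430884 + 628 \cdot 48} = \sqrt{430884 + 30144} = \sqrt{461028} = 2 \sqrt{115257}$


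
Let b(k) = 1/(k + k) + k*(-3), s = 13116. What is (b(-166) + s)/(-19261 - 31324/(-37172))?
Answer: -42002938171/59422901144 ≈ -0.70685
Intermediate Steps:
b(k) = 1/(2*k) - 3*k
(b(-166) + s)/(-19261 - 31324/(-37172)) = (((½)/(-166) - 3*(-166)) + 13116)/(-19261 - 31324/(-37172)) = (((½)*(-1/166) + 498) + 13116)/(-19261 - 31324*(-1/37172)) = ((-1/332 + 498) + 13116)/(-19261 + 7831/9293) = (165335/332 + 13116)/(-178984642/9293) = (4519847/332)*(-9293/178984642) = -42002938171/59422901144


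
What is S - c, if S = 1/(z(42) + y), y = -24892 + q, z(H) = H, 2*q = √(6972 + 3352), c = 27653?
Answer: -17076278344957/617519919 - √2581/617519919 ≈ -27653.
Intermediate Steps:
q = √2581 (q = √(6972 + 3352)/2 = √10324/2 = (2*√2581)/2 = √2581 ≈ 50.804)
y = -24892 + √2581 ≈ -24841.
S = 1/(-24850 + √2581) (S = 1/(42 + (-24892 + √2581)) = 1/(-24850 + √2581) ≈ -4.0324e-5)
S - c = (-24850/617519919 - √2581/617519919) - 1*27653 = (-24850/617519919 - √2581/617519919) - 27653 = -17076278344957/617519919 - √2581/617519919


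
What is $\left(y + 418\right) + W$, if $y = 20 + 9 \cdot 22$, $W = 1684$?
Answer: $2320$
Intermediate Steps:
$y = 218$ ($y = 20 + 198 = 218$)
$\left(y + 418\right) + W = \left(218 + 418\right) + 1684 = 636 + 1684 = 2320$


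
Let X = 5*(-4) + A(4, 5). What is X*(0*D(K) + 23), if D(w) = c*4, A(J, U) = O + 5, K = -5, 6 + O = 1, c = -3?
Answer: -460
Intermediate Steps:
O = -5 (O = -6 + 1 = -5)
A(J, U) = 0 (A(J, U) = -5 + 5 = 0)
D(w) = -12 (D(w) = -3*4 = -12)
X = -20 (X = 5*(-4) + 0 = -20 + 0 = -20)
X*(0*D(K) + 23) = -20*(0*(-12) + 23) = -20*(0 + 23) = -20*23 = -460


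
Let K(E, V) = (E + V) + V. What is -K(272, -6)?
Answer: -260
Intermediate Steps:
K(E, V) = E + 2*V
-K(272, -6) = -(272 + 2*(-6)) = -(272 - 12) = -1*260 = -260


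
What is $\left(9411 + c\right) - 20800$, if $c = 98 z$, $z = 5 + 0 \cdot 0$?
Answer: $-10899$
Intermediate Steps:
$z = 5$ ($z = 5 + 0 = 5$)
$c = 490$ ($c = 98 \cdot 5 = 490$)
$\left(9411 + c\right) - 20800 = \left(9411 + 490\right) - 20800 = 9901 - 20800 = -10899$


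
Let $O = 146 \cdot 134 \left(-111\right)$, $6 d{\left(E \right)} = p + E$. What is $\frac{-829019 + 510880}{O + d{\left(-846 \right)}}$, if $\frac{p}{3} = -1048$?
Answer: $\frac{318139}{2172269} \approx 0.14645$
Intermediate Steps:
$p = -3144$ ($p = 3 \left(-1048\right) = -3144$)
$d{\left(E \right)} = -524 + \frac{E}{6}$ ($d{\left(E \right)} = \frac{-3144 + E}{6} = -524 + \frac{E}{6}$)
$O = -2171604$ ($O = 19564 \left(-111\right) = -2171604$)
$\frac{-829019 + 510880}{O + d{\left(-846 \right)}} = \frac{-829019 + 510880}{-2171604 + \left(-524 + \frac{1}{6} \left(-846\right)\right)} = - \frac{318139}{-2171604 - 665} = - \frac{318139}{-2172269} = \left(-318139\right) \left(- \frac{1}{2172269}\right) = \frac{318139}{2172269}$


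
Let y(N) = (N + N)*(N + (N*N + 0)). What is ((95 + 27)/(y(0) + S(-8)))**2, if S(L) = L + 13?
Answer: 14884/25 ≈ 595.36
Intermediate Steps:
S(L) = 13 + L
y(N) = 2*N*(N + N**2) (y(N) = (2*N)*(N + (N**2 + 0)) = (2*N)*(N + N**2) = 2*N*(N + N**2))
((95 + 27)/(y(0) + S(-8)))**2 = ((95 + 27)/(2*0**2*(1 + 0) + (13 - 8)))**2 = (122/(2*0*1 + 5))**2 = (122/(0 + 5))**2 = (122/5)**2 = 14884/25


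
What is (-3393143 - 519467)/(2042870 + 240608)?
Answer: -1956305/1141739 ≈ -1.7134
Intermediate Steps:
(-3393143 - 519467)/(2042870 + 240608) = -3912610/2283478 = -3912610*1/2283478 = -1956305/1141739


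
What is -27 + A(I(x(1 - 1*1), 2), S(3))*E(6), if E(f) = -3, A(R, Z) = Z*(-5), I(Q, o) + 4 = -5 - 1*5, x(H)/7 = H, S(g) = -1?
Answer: -42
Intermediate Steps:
x(H) = 7*H
I(Q, o) = -14 (I(Q, o) = -4 + (-5 - 1*5) = -4 + (-5 - 5) = -4 - 10 = -14)
A(R, Z) = -5*Z
-27 + A(I(x(1 - 1*1), 2), S(3))*E(6) = -27 - 5*(-1)*(-3) = -27 + 5*(-3) = -27 - 15 = -42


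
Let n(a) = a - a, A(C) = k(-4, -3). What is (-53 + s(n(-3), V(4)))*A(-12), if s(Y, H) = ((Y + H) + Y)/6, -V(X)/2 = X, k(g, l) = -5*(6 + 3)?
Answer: 2445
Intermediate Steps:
k(g, l) = -45 (k(g, l) = -5*9 = -45)
A(C) = -45
V(X) = -2*X
n(a) = 0
s(Y, H) = Y/3 + H/6 (s(Y, H) = ((H + Y) + Y)*(⅙) = (H + 2*Y)*(⅙) = Y/3 + H/6)
(-53 + s(n(-3), V(4)))*A(-12) = (-53 + ((⅓)*0 + (-2*4)/6))*(-45) = (-53 + (0 + (⅙)*(-8)))*(-45) = (-53 + (0 - 4/3))*(-45) = (-53 - 4/3)*(-45) = -163/3*(-45) = 2445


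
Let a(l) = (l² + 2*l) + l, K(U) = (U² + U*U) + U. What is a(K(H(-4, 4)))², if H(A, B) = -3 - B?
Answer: 73170916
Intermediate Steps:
K(U) = U + 2*U² (K(U) = (U² + U²) + U = 2*U² + U = U + 2*U²)
a(l) = l² + 3*l
a(K(H(-4, 4)))² = (((-3 - 1*4)*(1 + 2*(-3 - 1*4)))*(3 + (-3 - 1*4)*(1 + 2*(-3 - 1*4))))² = (((-3 - 4)*(1 + 2*(-3 - 4)))*(3 + (-3 - 4)*(1 + 2*(-3 - 4))))² = ((-7*(1 + 2*(-7)))*(3 - 7*(1 + 2*(-7))))² = ((-7*(1 - 14))*(3 - 7*(1 - 14)))² = ((-7*(-13))*(3 - 7*(-13)))² = (91*(3 + 91))² = (91*94)² = 8554² = 73170916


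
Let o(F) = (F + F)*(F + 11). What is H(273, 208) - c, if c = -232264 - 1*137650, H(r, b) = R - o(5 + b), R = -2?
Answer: 274488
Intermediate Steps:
o(F) = 2*F*(11 + F) (o(F) = (2*F)*(11 + F) = 2*F*(11 + F))
H(r, b) = -2 - 2*(5 + b)*(16 + b) (H(r, b) = -2 - 2*(5 + b)*(11 + (5 + b)) = -2 - 2*(5 + b)*(16 + b))
c = -369914 (c = -232264 - 137650 = -369914)
H(273, 208) - c = (-2 - 2*(5 + 208)*(16 + 208)) - 1*(-369914) = (-2 - 2*213*224) + 369914 = (-2 - 95424) + 369914 = -95426 + 369914 = 274488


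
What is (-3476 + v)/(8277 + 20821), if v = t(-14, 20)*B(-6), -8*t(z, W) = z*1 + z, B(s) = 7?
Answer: -6903/58196 ≈ -0.11862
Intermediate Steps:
t(z, W) = -z/4 (t(z, W) = -(z*1 + z)/8 = -(z + z)/8 = -z/4)
v = 49/2 (v = -¼*(-14)*7 = (7/2)*7 = 49/2 ≈ 24.500)
(-3476 + v)/(8277 + 20821) = (-3476 + 49/2)/(8277 + 20821) = -6903/2/29098 = -6903/2*1/29098 = -6903/58196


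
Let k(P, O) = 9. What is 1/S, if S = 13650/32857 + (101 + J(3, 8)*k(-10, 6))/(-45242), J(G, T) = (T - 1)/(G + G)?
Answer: 2973032788/1227779489 ≈ 2.4215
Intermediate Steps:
J(G, T) = (-1 + T)/(2*G) (J(G, T) = (-1 + T)/((2*G)) = (-1 + T)*(1/(2*G)) = (-1 + T)/(2*G))
S = 1227779489/2973032788 (S = 13650/32857 + (101 + ((½)*(-1 + 8)/3)*9)/(-45242) = 13650*(1/32857) + (101 + ((½)*(⅓)*7)*9)*(-1/45242) = 13650/32857 + (101 + (7/6)*9)*(-1/45242) = 13650/32857 + (101 + 21/2)*(-1/45242) = 13650/32857 + (223/2)*(-1/45242) = 13650/32857 - 223/90484 = 1227779489/2973032788 ≈ 0.41297)
1/S = 1/(1227779489/2973032788) = 2973032788/1227779489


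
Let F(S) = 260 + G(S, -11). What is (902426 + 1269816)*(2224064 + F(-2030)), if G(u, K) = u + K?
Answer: 4827336468486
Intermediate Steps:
G(u, K) = K + u
F(S) = 249 + S (F(S) = 260 + (-11 + S) = 249 + S)
(902426 + 1269816)*(2224064 + F(-2030)) = (902426 + 1269816)*(2224064 + (249 - 2030)) = 2172242*(2224064 - 1781) = 2172242*2222283 = 4827336468486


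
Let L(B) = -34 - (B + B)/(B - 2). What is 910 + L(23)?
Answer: 18350/21 ≈ 873.81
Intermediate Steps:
L(B) = -34 - 2*B/(-2 + B)
910 + L(23) = 910 + 4*(17 - 9*23)/(-2 + 23) = 910 + 4*(17 - 207)/21 = 910 + 4*(1/21)*(-190) = 910 - 760/21 = 18350/21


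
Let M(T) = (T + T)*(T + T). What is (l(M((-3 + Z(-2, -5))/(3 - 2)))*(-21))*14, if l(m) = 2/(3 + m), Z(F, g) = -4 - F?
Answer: -588/103 ≈ -5.7087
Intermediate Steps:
M(T) = 4*T² (M(T) = (2*T)*(2*T) = 4*T²)
(l(M((-3 + Z(-2, -5))/(3 - 2)))*(-21))*14 = ((2/(3 + 4*((-3 + (-4 - 1*(-2)))/(3 - 2))²))*(-21))*14 = ((2/(3 + 4*((-3 + (-4 + 2))/1)²))*(-21))*14 = ((2/(3 + 4*((-3 - 2)*1)²))*(-21))*14 = ((2/(3 + 4*(-5*1)²))*(-21))*14 = ((2/(3 + 4*(-5)²))*(-21))*14 = ((2/(3 + 4*25))*(-21))*14 = ((2/(3 + 100))*(-21))*14 = ((2/103)*(-21))*14 = -42/103*14 = -588/103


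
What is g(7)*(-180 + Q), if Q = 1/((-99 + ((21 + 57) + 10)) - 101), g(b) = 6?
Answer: -60483/56 ≈ -1080.1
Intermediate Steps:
Q = -1/112 (Q = 1/((-99 + (78 + 10)) - 101) = 1/((-99 + 88) - 101) = 1/(-11 - 101) = 1/(-112) = -1/112 ≈ -0.0089286)
g(7)*(-180 + Q) = 6*(-180 - 1/112) = 6*(-20161/112) = -60483/56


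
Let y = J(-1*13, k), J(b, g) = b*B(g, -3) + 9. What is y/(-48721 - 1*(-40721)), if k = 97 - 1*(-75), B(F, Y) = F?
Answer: 2227/8000 ≈ 0.27838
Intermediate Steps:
k = 172 (k = 97 + 75 = 172)
J(b, g) = 9 + b*g (J(b, g) = b*g + 9 = 9 + b*g)
y = -2227 (y = 9 - 1*13*172 = 9 - 13*172 = 9 - 2236 = -2227)
y/(-48721 - 1*(-40721)) = -2227/(-48721 - 1*(-40721)) = -2227/(-48721 + 40721) = -2227/(-8000) = -2227*(-1/8000) = 2227/8000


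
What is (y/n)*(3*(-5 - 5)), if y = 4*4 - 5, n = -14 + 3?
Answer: 30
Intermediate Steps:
n = -11
y = 11 (y = 16 - 5 = 11)
(y/n)*(3*(-5 - 5)) = (11/(-11))*(3*(-5 - 5)) = (-1/11*11)*(3*(-10)) = -1*(-30) = 30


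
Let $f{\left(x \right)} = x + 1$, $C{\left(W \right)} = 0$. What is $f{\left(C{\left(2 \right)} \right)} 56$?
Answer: $56$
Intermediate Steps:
$f{\left(x \right)} = 1 + x$
$f{\left(C{\left(2 \right)} \right)} 56 = \left(1 + 0\right) 56 = 1 \cdot 56 = 56$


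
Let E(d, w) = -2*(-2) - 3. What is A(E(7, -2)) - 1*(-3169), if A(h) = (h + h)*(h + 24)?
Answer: 3219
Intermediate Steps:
E(d, w) = 1 (E(d, w) = 4 - 3 = 1)
A(h) = 2*h*(24 + h) (A(h) = (2*h)*(24 + h) = 2*h*(24 + h))
A(E(7, -2)) - 1*(-3169) = 2*1*(24 + 1) - 1*(-3169) = 2*1*25 + 3169 = 50 + 3169 = 3219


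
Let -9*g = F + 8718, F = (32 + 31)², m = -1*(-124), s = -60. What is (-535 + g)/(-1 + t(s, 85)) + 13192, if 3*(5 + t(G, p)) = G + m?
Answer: 300499/23 ≈ 13065.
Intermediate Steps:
m = 124
F = 3969 (F = 63² = 3969)
g = -4229/3 (g = -(3969 + 8718)/9 = -⅑*12687 = -4229/3 ≈ -1409.7)
t(G, p) = 109/3 + G/3 (t(G, p) = -5 + (G + 124)/3 = -5 + (124 + G)/3 = -5 + (124/3 + G/3) = 109/3 + G/3)
(-535 + g)/(-1 + t(s, 85)) + 13192 = (-535 - 4229/3)/(-1 + (109/3 + (⅓)*(-60))) + 13192 = -5834/(3*(-1 + (109/3 - 20))) + 13192 = -5834/(3*(-1 + 49/3)) + 13192 = -5834/(3*46/3) + 13192 = -5834/3*3/46 + 13192 = -2917/23 + 13192 = 300499/23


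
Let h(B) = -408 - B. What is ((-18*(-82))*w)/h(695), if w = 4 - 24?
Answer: 29520/1103 ≈ 26.763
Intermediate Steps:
w = -20
((-18*(-82))*w)/h(695) = (-18*(-82)*(-20))/(-408 - 1*695) = (1476*(-20))/(-408 - 695) = -29520/(-1103) = -29520*(-1/1103) = 29520/1103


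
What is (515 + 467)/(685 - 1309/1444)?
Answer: 1418008/987831 ≈ 1.4355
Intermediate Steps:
(515 + 467)/(685 - 1309/1444) = 982/(685 - 1309*1/1444) = 982/(685 - 1309/1444) = 982/(987831/1444) = (1444/987831)*982 = 1418008/987831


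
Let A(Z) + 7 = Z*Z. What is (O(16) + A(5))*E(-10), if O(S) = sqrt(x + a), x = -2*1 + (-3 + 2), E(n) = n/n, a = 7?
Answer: 20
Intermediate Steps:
A(Z) = -7 + Z**2 (A(Z) = -7 + Z*Z = -7 + Z**2)
E(n) = 1
x = -3 (x = -2 - 1 = -3)
O(S) = 2 (O(S) = sqrt(-3 + 7) = sqrt(4) = 2)
(O(16) + A(5))*E(-10) = (2 + (-7 + 5**2))*1 = (2 + (-7 + 25))*1 = (2 + 18)*1 = 20*1 = 20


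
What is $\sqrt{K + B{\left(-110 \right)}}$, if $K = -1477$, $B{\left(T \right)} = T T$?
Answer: $\sqrt{10623} \approx 103.07$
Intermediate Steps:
$B{\left(T \right)} = T^{2}$
$\sqrt{K + B{\left(-110 \right)}} = \sqrt{-1477 + \left(-110\right)^{2}} = \sqrt{-1477 + 12100} = \sqrt{10623}$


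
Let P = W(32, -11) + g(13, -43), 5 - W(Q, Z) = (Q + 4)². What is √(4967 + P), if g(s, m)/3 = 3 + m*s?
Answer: 2*√502 ≈ 44.811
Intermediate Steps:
W(Q, Z) = 5 - (4 + Q)² (W(Q, Z) = 5 - (Q + 4)² = 5 - (4 + Q)²)
g(s, m) = 9 + 3*m*s (g(s, m) = 3*(3 + m*s) = 9 + 3*m*s)
P = -2959 (P = (5 - (4 + 32)²) + (9 + 3*(-43)*13) = (5 - 1*36²) + (9 - 1677) = (5 - 1*1296) - 1668 = (5 - 1296) - 1668 = -1291 - 1668 = -2959)
√(4967 + P) = √(4967 - 2959) = √2008 = 2*√502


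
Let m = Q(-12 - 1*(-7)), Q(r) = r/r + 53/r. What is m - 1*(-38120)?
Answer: 190552/5 ≈ 38110.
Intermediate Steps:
Q(r) = 1 + 53/r
m = -48/5 (m = (53 + (-12 - 1*(-7)))/(-12 - 1*(-7)) = (53 + (-12 + 7))/(-12 + 7) = (53 - 5)/(-5) = -⅕*48 = -48/5 ≈ -9.6000)
m - 1*(-38120) = -48/5 - 1*(-38120) = -48/5 + 38120 = 190552/5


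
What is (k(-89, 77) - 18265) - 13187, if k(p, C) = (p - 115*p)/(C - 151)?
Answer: -1168797/37 ≈ -31589.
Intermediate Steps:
k(p, C) = -114*p/(-151 + C) (k(p, C) = (-114*p)/(-151 + C) = -114*p/(-151 + C))
(k(-89, 77) - 18265) - 13187 = (-114*(-89)/(-151 + 77) - 18265) - 13187 = (-114*(-89)/(-74) - 18265) - 13187 = (-114*(-89)*(-1/74) - 18265) - 13187 = (-5073/37 - 18265) - 13187 = -680878/37 - 13187 = -1168797/37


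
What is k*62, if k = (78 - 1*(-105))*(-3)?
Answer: -34038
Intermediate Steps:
k = -549 (k = (78 + 105)*(-3) = 183*(-3) = -549)
k*62 = -549*62 = -34038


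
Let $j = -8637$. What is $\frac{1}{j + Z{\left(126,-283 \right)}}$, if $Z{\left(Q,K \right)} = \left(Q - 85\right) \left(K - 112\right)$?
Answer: $- \frac{1}{24832} \approx -4.0271 \cdot 10^{-5}$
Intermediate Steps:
$Z{\left(Q,K \right)} = \left(-112 + K\right) \left(-85 + Q\right)$ ($Z{\left(Q,K \right)} = \left(-85 + Q\right) \left(-112 + K\right) = \left(-112 + K\right) \left(-85 + Q\right)$)
$\frac{1}{j + Z{\left(126,-283 \right)}} = \frac{1}{-8637 - 16195} = \frac{1}{-24832} = - \frac{1}{24832}$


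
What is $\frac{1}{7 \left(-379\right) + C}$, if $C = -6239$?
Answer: $- \frac{1}{8892} \approx -0.00011246$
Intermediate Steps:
$\frac{1}{7 \left(-379\right) + C} = \frac{1}{7 \left(-379\right) - 6239} = \frac{1}{-2653 - 6239} = \frac{1}{-8892} = - \frac{1}{8892}$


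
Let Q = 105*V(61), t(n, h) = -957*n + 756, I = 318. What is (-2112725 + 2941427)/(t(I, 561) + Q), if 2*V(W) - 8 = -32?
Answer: -46039/16935 ≈ -2.7186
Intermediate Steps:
t(n, h) = 756 - 957*n
V(W) = -12 (V(W) = 4 + (1/2)*(-32) = 4 - 16 = -12)
Q = -1260 (Q = 105*(-12) = -1260)
(-2112725 + 2941427)/(t(I, 561) + Q) = (-2112725 + 2941427)/((756 - 957*318) - 1260) = 828702/((756 - 304326) - 1260) = 828702/(-303570 - 1260) = 828702/(-304830) = 828702*(-1/304830) = -46039/16935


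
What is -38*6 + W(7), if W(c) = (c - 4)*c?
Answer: -207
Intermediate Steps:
W(c) = c*(-4 + c) (W(c) = (-4 + c)*c = c*(-4 + c))
-38*6 + W(7) = -38*6 + 7*(-4 + 7) = -228 + 7*3 = -228 + 21 = -207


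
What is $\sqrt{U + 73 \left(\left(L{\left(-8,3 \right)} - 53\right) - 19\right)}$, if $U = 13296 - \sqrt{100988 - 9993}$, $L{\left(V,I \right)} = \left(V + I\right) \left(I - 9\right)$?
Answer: $\sqrt{10230 - \sqrt{90995}} \approx 99.641$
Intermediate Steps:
$L{\left(V,I \right)} = \left(-9 + I\right) \left(I + V\right)$ ($L{\left(V,I \right)} = \left(I + V\right) \left(-9 + I\right) = \left(-9 + I\right) \left(I + V\right)$)
$U = 13296 - \sqrt{90995} \approx 12994.0$
$\sqrt{U + 73 \left(\left(L{\left(-8,3 \right)} - 53\right) - 19\right)} = \sqrt{\left(13296 - \sqrt{90995}\right) + 73 \left(\left(\left(3^{2} - 27 - -72 + 3 \left(-8\right)\right) - 53\right) - 19\right)} = \sqrt{\left(13296 - \sqrt{90995}\right) + 73 \left(\left(\left(9 - 27 + 72 - 24\right) - 53\right) - 19\right)} = \sqrt{\left(13296 - \sqrt{90995}\right) + 73 \left(\left(30 - 53\right) - 19\right)} = \sqrt{\left(13296 - \sqrt{90995}\right) + 73 \left(-23 - 19\right)} = \sqrt{\left(13296 - \sqrt{90995}\right) + 73 \left(-42\right)} = \sqrt{\left(13296 - \sqrt{90995}\right) - 3066} = \sqrt{10230 - \sqrt{90995}}$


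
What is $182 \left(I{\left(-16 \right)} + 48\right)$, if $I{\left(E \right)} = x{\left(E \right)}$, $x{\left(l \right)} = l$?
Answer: $5824$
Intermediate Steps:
$I{\left(E \right)} = E$
$182 \left(I{\left(-16 \right)} + 48\right) = 182 \left(-16 + 48\right) = 182 \cdot 32 = 5824$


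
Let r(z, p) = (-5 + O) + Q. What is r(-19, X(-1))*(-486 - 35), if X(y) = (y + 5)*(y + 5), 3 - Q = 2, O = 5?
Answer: -521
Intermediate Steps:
Q = 1 (Q = 3 - 1*2 = 3 - 2 = 1)
X(y) = (5 + y)² (X(y) = (5 + y)*(5 + y) = (5 + y)²)
r(z, p) = 1 (r(z, p) = (-5 + 5) + 1 = 0 + 1 = 1)
r(-19, X(-1))*(-486 - 35) = 1*(-486 - 35) = 1*(-521) = -521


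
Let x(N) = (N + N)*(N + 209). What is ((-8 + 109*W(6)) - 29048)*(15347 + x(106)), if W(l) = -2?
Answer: -2404185798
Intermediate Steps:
x(N) = 2*N*(209 + N) (x(N) = (2*N)*(209 + N) = 2*N*(209 + N))
((-8 + 109*W(6)) - 29048)*(15347 + x(106)) = ((-8 + 109*(-2)) - 29048)*(15347 + 2*106*(209 + 106)) = ((-8 - 218) - 29048)*(15347 + 2*106*315) = (-226 - 29048)*(15347 + 66780) = -29274*82127 = -2404185798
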